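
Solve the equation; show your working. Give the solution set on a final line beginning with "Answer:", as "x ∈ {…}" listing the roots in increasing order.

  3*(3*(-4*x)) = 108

Step 1. [3*(3*(-4*x)) = 108] 3 out front; divide by 3, so div: 3*(-4*x) = 36.
Step 2. [3*(-4*x) = 36] leading coefficient 3: divide by 3, so div: -4*x = 12.
Step 3. [-4*x = 12] -4 out front; divide by -4 ⇒ div: x = -3.

Answer: x ∈ {-3}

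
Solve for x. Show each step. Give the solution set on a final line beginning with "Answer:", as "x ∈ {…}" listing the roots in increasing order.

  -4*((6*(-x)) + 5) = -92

Step 1. [-4*((6*(-x)) + 5) = -92] -4·(inner) — divide through by -4, so div: (6*(-x)) + 5 = 23.
Step 2. [(6*(-x)) + 5 = 23] 5 comes off first (subtract 5), so sub: 6*(-x) = 18.
Step 3. [6*(-x) = 18] LHS = 6·(…); ÷6 both sides ⇒ div: -x = 3.
Step 4. [-x = 3] flip signs both sides. So neg: x = -3.

Answer: x ∈ {-3}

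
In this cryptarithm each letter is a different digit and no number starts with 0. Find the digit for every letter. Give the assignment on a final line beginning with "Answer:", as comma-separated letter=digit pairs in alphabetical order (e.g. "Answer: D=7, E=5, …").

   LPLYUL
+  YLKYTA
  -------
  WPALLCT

Step 1. [col 1: L + A ≡ T (mod 10)] no forcing yet in column 1 (carry-in 0); T=3 is free and consistent — try it ⇒ T=3.
Step 2. [col 1: L + A ≡ T (mod 10)] column 1 (L + A ≡ T (mod 10), carry-in 0) doesn't pin L yet; pick L=5 and continue. So L=5.
Step 3. [col 1: L + A ≡ T (mod 10)] column 1: given L=5, T=3, carry-in 0, and digits 3,5 already taken and all letters distinct, L+A≡T (mod 10) forces A=8. So A=8.
Step 4. [col 2: U + T ≡ C (mod 10)] no forcing yet in column 2 (carry-in 1); U=6 is free and consistent — try it ⇒ U=6.
Step 5. [col 2: U + T ≡ C (mod 10)] in column 2 we have U+T≡C with carry-in 1; given U=6, T=3 and digits 3,5,6,8 already taken and all letters distinct, that pins C to 0, so C=0.
Step 6. [col 3: Y + Y ≡ L (mod 10)] column 3 (Y + Y ≡ L (mod 10), carry-in 1) doesn't pin Y yet; pick Y=7 and continue. So Y=7.
Step 7. [col 4: L + K ≡ L (mod 10)] from column 4 (L=5, carry-in 1, digits 0,3,5,6,7,8 already taken and all letters distinct): K must equal 9 ⇒ K=9.
Step 8. [col 5: P + L ≡ A (mod 10)] from column 5 (L=5, A=8, carry-in 1, digits 0,3,5,6,7,8,9 already taken and all letters distinct): P must equal 2, so P=2.
Step 9. [col 7: carry → W] column 7 reads ·+·+carry(1)=W with nothing yet; with digits 0,2,3,5,6,7,8,9 already taken and all letters distinct, the only value for W is 1, so W=1.

Answer: A=8, C=0, K=9, L=5, P=2, T=3, U=6, W=1, Y=7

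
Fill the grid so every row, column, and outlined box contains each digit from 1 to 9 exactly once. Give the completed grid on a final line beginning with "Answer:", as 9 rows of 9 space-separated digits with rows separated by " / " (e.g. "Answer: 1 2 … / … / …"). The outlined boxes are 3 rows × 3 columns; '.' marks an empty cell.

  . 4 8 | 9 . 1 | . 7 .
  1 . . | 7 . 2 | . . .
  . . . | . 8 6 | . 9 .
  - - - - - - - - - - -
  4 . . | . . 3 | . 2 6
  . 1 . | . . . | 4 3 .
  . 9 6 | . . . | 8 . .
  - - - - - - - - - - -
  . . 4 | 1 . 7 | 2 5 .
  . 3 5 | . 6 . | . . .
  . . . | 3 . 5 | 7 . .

Step 1. [r8c1∈{2,7,8,9}] 7 has one home in row 8: r8c1, so r8c1=7.
Step 2. [r7c5∈{9}] r7c5 is down to just 9. So r7c5=9.
Step 3. [r9c8∈{1,4,6,8}] r9c8 is the only open cell in box 9 admitting 6. So r9c8=6.
Step 4. [r8c4∈{2,4,8}] 2 has one home in row 8: r8c4 ⇒ r8c4=2.
Step 5. [r9c5∈{4}] r9c5 is down to just 4. So r9c5=4.
Step 6. [r7c9∈{3,8}] 3 has one home in row 7: r7c9, so r7c9=3.
Step 7. [r6c8∈{1}] r6c8 is down to just 1, so r6c8=1.
Step 8. [r6c1∈{2,3,5}] row 6 places 3 nowhere but r6c1 ⇒ r6c1=3.
Step 9. [r4c3∈{7}] nothing but 7 survives at r4c3, so r4c3=7.
Step 10. [r5c3∈{2}] nothing but 2 survives at r5c3, so r5c3=2.
Step 11. [r9c1∈{2,8,9}] in col 1, 9 fits only at r9c1. So r9c1=9.
Step 12. [r4c7∈{5,9}] 9 has one home in row 4: r4c7 ⇒ r4c7=9.
Step 13. [r3c4∈{4,5}] in box 2, 4 fits only at r3c4. So r3c4=4.
Step 14. [r6c4∈{5}] only 5 remains possible at r6c4 ⇒ r6c4=5.
Step 15. [r5c9∈{5,7}] box 6 places 5 nowhere but r5c9. So r5c9=5.
Step 16. [r5c1∈{8}] only 8 remains possible at r5c1. So r5c1=8.
Step 17. [r8c9∈{1,4,8,9}] in row 8, 9 fits only at r8c9 ⇒ r8c9=9.
Step 18. [r2c9∈{4,8}] col 9 places 4 nowhere but r2c9. So r2c9=4.
Step 19. [r9c9∈{1,8}] 8 has one home in col 9: r9c9. So r9c9=8.
Step 20. [r3c3∈{3}] r3c3 has the single candidate 3. So r3c3=3.
Step 21. [r1c9∈{2}] r1c9 is down to just 2, so r1c9=2.
Step 22. [r3c2∈{2,5,7}] r3c2 is the only open cell in row 3 admitting 7. So r3c2=7.
Step 23. [r7c1∈{6}] nothing but 6 survives at r7c1, so r7c1=6.
Step 24. [r1c1∈{5}] only 5 remains possible at r1c1 ⇒ r1c1=5.
Step 25. [r2c5∈{3,5}] across col 5, 5 lands solely at r2c5, so r2c5=5.
Step 26. [r1c7∈{3,6}] row 1 places 6 nowhere but r1c7, so r1c7=6.
Step 27. [r5c5∈{7}] r5c5 has the single candidate 7, so r5c5=7.
Step 28. [r8c7∈{1}] r8c7 has the single candidate 1 ⇒ r8c7=1.
Step 29. [r8c8∈{4}] r8c8 has the single candidate 4 ⇒ r8c8=4.
Step 30. [r6c6∈{4}] only 4 remains possible at r6c6. So r6c6=4.
Step 31. [r8c6∈{8}] r8c6's peers cover all but 8. So r8c6=8.
Step 32. [r4c4∈{8}] r4c4 is down to just 8 ⇒ r4c4=8.
Step 33. [r6c9∈{7}] r6c9's peers cover all but 7. So r6c9=7.
Step 34. [r7c2∈{8}] only 8 remains possible at r7c2 ⇒ r7c2=8.
Step 35. [r1c5∈{3}] r1c5 is down to just 3 ⇒ r1c5=3.
Step 36. [r3c7∈{5}] r3c7's peers cover all but 5, so r3c7=5.
Step 37. [r2c3∈{9}] r2c3 has the single candidate 9. So r2c3=9.
Step 38. [r2c2∈{6}] r2c2's peers cover all but 6, so r2c2=6.
Step 39. [r9c2∈{2}] r9c2 has the single candidate 2, so r9c2=2.
Step 40. [r6c5∈{2}] r6c5 is down to just 2. So r6c5=2.
Step 41. [r3c1∈{2}] r3c1's peers cover all but 2. So r3c1=2.
Step 42. [r2c7∈{3}] nothing but 3 survives at r2c7, so r2c7=3.
Step 43. [r5c6∈{9}] r5c6's peers cover all but 9. So r5c6=9.
Step 44. [r9c3∈{1}] r9c3's peers cover all but 1. So r9c3=1.
Step 45. [r5c4∈{6}] r5c4's peers cover all but 6 ⇒ r5c4=6.
Step 46. [r3c9∈{1}] r3c9 is down to just 1 ⇒ r3c9=1.
Step 47. [r4c5∈{1}] nothing but 1 survives at r4c5. So r4c5=1.
Step 48. [r4c2∈{5}] r4c2's peers cover all but 5. So r4c2=5.
Step 49. [r2c8∈{8}] r2c8 is down to just 8 ⇒ r2c8=8.

Answer: 5 4 8 9 3 1 6 7 2 / 1 6 9 7 5 2 3 8 4 / 2 7 3 4 8 6 5 9 1 / 4 5 7 8 1 3 9 2 6 / 8 1 2 6 7 9 4 3 5 / 3 9 6 5 2 4 8 1 7 / 6 8 4 1 9 7 2 5 3 / 7 3 5 2 6 8 1 4 9 / 9 2 1 3 4 5 7 6 8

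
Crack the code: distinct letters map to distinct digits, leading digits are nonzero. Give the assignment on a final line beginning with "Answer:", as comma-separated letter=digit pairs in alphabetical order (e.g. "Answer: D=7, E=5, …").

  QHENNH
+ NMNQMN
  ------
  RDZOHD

Step 1. [col 1: H + N ≡ D (mod 10)] several values work for N in column 1 (H + N ≡ D (mod 10), carry-in 0); try N=6 ⇒ N=6.
Step 2. [col 1: H + N ≡ D (mod 10)] column 1 (H + N ≡ D (mod 10), carry-in 0) doesn't pin D yet; pick D=7 and continue ⇒ D=7.
Step 3. [col 1: H + N ≡ D (mod 10)] from column 1 (N=6, D=7, carry-in 0, digits 6,7 already taken and all letters distinct): H must equal 1. So H=1.
Step 4. [col 2: N + M ≡ H (mod 10)] column 2 reads N+M+carry(0)=H with N=6, H=1; with digits 1,6,7 already taken and all letters distinct, the only value for M is 5 ⇒ M=5.
Step 5. [col 3: N + Q ≡ O (mod 10)] O=9 is one option consistent with column 3 (N + Q ≡ O (mod 10), carry-in 1) — take it. So O=9.
Step 6. [col 3: N + Q ≡ O (mod 10)] column 3 reads N+Q+carry(1)=O with N=6, O=9; with digits 1,5,6,7,9 already taken and all letters distinct, the only value for Q is 2, so Q=2.
Step 7. [col 4: E + N ≡ Z (mod 10)] no forcing yet in column 4 (carry-in 0); E=4 is free and consistent — try it. So E=4.
Step 8. [col 4: E + N ≡ Z (mod 10)] from column 4 (E=4, N=6, carry-in 0, digits 1,2,4,5,6,7,9 already taken and all letters distinct): Z must equal 0 ⇒ Z=0.
Step 9. [col 6: Q + N ≡ R (mod 10)] column 6 reads Q+N+carry(0)=R with Q=2, N=6; with digits 0,1,2,4,5,6,7,9 already taken and all letters distinct, the only value for R is 8. So R=8.

Answer: D=7, E=4, H=1, M=5, N=6, O=9, Q=2, R=8, Z=0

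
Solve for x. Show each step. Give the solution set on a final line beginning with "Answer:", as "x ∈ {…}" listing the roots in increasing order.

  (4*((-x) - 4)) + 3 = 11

Step 1. [(4*((-x) - 4)) + 3 = 11] subtract 3: x sits inside (… + 3), so sub: 4*((-x) - 4) = 8.
Step 2. [4*((-x) - 4) = 8] 4·(inner) — divide through by 4, so div: (-x) - 4 = 2.
Step 3. [(-x) - 4 = 2] the outer -4 inverts by adding 4, so sub: -x = 6.
Step 4. [-x = 6] LHS negated; negate both sides ⇒ neg: x = -6.

Answer: x ∈ {-6}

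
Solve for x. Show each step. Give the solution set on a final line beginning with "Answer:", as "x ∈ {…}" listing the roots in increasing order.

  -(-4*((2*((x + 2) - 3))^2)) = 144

Step 1. [-(-4*((2*((x + 2) - 3))^2)) = 144] leading − — multiply by −1, so neg: -4*((2*((x + 2) - 3))^2) = -144.
Step 2. [-4*((2*((x + 2) - 3))^2) = -144] -4·(inner) — divide through by -4, so div: (2*((x + 2) - 3))^2 = 36.
Step 3. [(2*((x + 2) - 3))^2 = 36] LHS squared, RHS 36 ≥ 0: apply √ (±) ⇒ sqrt: 2*((x + 2) - 3) = 6 or -6.
Step 4. [2*((x + 2) - 3) = 6 or -6] divide by the outer 2, so div: (x + 2) - 3 = 3 or -3.
Step 5. [(x + 2) - 3 = 3 or -3] 3 comes off first (add 3). So sub: x + 2 = 6 or 0.
Step 6. [x + 2 = 6 or 0] subtract 2: x sits inside (… + 2). So sub: x = 4 or -2.

Answer: x ∈ {-2, 4}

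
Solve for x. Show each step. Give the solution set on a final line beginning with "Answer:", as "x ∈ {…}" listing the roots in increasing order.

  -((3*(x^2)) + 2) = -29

Step 1. [-((3*(x^2)) + 2) = -29] flip signs both sides. So neg: (3*(x^2)) + 2 = 29.
Step 2. [(3*(x^2)) + 2 = 29] 2 comes off first (subtract 2) ⇒ sub: 3*(x^2) = 27.
Step 3. [3*(x^2) = 27] leading coefficient 3: divide by 3. So div: x^2 = 9.
Step 4. [x^2 = 9] LHS squared, RHS 9 ≥ 0: apply √ (±), so sqrt: x = 3 or -3.

Answer: x ∈ {-3, 3}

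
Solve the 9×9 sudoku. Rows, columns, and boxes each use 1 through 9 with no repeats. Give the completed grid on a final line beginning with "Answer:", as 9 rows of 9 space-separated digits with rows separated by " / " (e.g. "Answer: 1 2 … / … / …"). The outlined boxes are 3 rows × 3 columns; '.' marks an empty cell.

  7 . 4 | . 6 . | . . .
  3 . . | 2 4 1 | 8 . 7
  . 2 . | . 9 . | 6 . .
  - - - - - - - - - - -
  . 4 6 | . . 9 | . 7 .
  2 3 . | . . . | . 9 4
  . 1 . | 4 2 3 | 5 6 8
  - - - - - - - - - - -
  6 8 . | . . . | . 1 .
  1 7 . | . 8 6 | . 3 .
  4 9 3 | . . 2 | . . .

Step 1. [r1c2∈{5}] r1c2 has the single candidate 5 ⇒ r1c2=5.
Step 2. [r5c7∈{1}] r5c7 is down to just 1. So r5c7=1.
Step 3. [r1c6∈{8}] r1c6 is down to just 8 ⇒ r1c6=8.
Step 4. [r1c4∈{3}] r1c4's peers cover all but 3 ⇒ r1c4=3.
Step 5. [r4c1∈{5,8}] col 1 places 5 nowhere but r4c1. So r4c1=5.
Step 6. [r3c9∈{1,3,5}] in row 3, 3 fits only at r3c9, so r3c9=3.
Step 7. [r4c9∈{2}] nothing but 2 survives at r4c9 ⇒ r4c9=2.
Step 8. [r5c4∈{5,6,7,8}] row 5 places 6 nowhere but r5c4 ⇒ r5c4=6.
Step 9. [r8c7∈{2,4,9}] row 8 places 4 nowhere but r8c7 ⇒ r8c7=4.
Step 10. [r7c7∈{2,7,9}] in box 9, 2 fits only at r7c7. So r7c7=2.
Step 11. [r7c3∈{5}] r7c3 is down to just 5, so r7c3=5.
Step 12. [r7c9∈{9}] r7c9 has the single candidate 9, so r7c9=9.
Step 13. [r7c4∈{7}] r7c4 is down to just 7, so r7c4=7.
Step 14. [r3c4∈{5}] r3c4 is down to just 5. So r3c4=5.
Step 15. [r9c5∈{1,5}] across box 8, 5 lands solely at r9c5. So r9c5=5.
Step 16. [r5c3∈{7,8}] row 5 places 8 nowhere but r5c3. So r5c3=8.
Step 17. [r4c5∈{1}] nothing but 1 survives at r4c5, so r4c5=1.
Step 18. [r3c6∈{7}] nothing but 7 survives at r3c6. So r3c6=7.
Step 19. [r2c3∈{9}] r2c3's peers cover all but 9. So r2c3=9.
Step 20. [r1c8∈{2}] r1c8 is down to just 2 ⇒ r1c8=2.
Step 21. [r5c5∈{7}] r5c5's peers cover all but 7 ⇒ r5c5=7.
Step 22. [r1c9∈{1}] only 1 remains possible at r1c9, so r1c9=1.
Step 23. [r3c8∈{4}] r3c8 has the single candidate 4 ⇒ r3c8=4.
Step 24. [r7c5∈{3}] only 3 remains possible at r7c5. So r7c5=3.
Step 25. [r9c4∈{1}] r9c4 has the single candidate 1. So r9c4=1.
Step 26. [r3c1∈{8}] only 8 remains possible at r3c1 ⇒ r3c1=8.
Step 27. [r9c7∈{7}] r9c7 has the single candidate 7, so r9c7=7.
Step 28. [r5c6∈{5}] nothing but 5 survives at r5c6, so r5c6=5.
Step 29. [r7c6∈{4}] r7c6's peers cover all but 4. So r7c6=4.
Step 30. [r4c4∈{8}] nothing but 8 survives at r4c4. So r4c4=8.
Step 31. [r9c8∈{8}] r9c8's peers cover all but 8, so r9c8=8.
Step 32. [r8c4∈{9}] r8c4's peers cover all but 9 ⇒ r8c4=9.
Step 33. [r8c9∈{5}] r8c9 is down to just 5, so r8c9=5.
Step 34. [r9c9∈{6}] only 6 remains possible at r9c9 ⇒ r9c9=6.
Step 35. [r3c3∈{1}] r3c3's peers cover all but 1, so r3c3=1.
Step 36. [r1c7∈{9}] r1c7's peers cover all but 9. So r1c7=9.
Step 37. [r2c2∈{6}] only 6 remains possible at r2c2, so r2c2=6.
Step 38. [r8c3∈{2}] nothing but 2 survives at r8c3. So r8c3=2.
Step 39. [r2c8∈{5}] only 5 remains possible at r2c8 ⇒ r2c8=5.
Step 40. [r6c3∈{7}] r6c3's peers cover all but 7. So r6c3=7.
Step 41. [r6c1∈{9}] r6c1 has the single candidate 9, so r6c1=9.
Step 42. [r4c7∈{3}] r4c7's peers cover all but 3, so r4c7=3.

Answer: 7 5 4 3 6 8 9 2 1 / 3 6 9 2 4 1 8 5 7 / 8 2 1 5 9 7 6 4 3 / 5 4 6 8 1 9 3 7 2 / 2 3 8 6 7 5 1 9 4 / 9 1 7 4 2 3 5 6 8 / 6 8 5 7 3 4 2 1 9 / 1 7 2 9 8 6 4 3 5 / 4 9 3 1 5 2 7 8 6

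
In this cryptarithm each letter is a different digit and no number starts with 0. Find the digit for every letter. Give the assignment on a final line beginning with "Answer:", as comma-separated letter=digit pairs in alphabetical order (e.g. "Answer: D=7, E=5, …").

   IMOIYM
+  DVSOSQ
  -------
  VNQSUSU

Step 1. [col 1: M + Q ≡ U (mod 10)] Q=4 is one option consistent with column 1 (M + Q ≡ U (mod 10), carry-in 0) — take it ⇒ Q=4.
Step 2. [V] the sum has 7 digits but both addends have 6; that extra leading digit V is the final carry, namely 1. So V=1.
Step 3. [col 1: M + Q ≡ U (mod 10)] several values work for M in column 1 (M + Q ≡ U (mod 10), carry-in 0); try M=2, so M=2.
Step 4. [col 1: M + Q ≡ U (mod 10)] from column 1 (M=2, Q=4, carry-in 0, digits 1,2,4 already taken and all letters distinct): U must equal 6. So U=6.
Step 5. [col 2: Y + S ≡ S (mod 10)] column 2: given nothing yet, carry-in 0, and digits 1,2,4,6 already taken and all letters distinct, Y+S≡S (mod 10) forces Y=0 ⇒ Y=0.
Step 6. [col 2: Y + S ≡ S (mod 10)] column 2 (Y + S ≡ S (mod 10), carry-in 0) doesn't pin S yet; pick S=3 and continue, so S=3.
Step 7. [col 3: I + O ≡ U (mod 10)] I=7 is one option consistent with column 3 (I + O ≡ U (mod 10), carry-in 0) — take it, so I=7.
Step 8. [col 3: I + O ≡ U (mod 10)] in column 3 we have I+O≡U with carry-in 0; given I=7, U=6 and digits 0,1,2,3,4,6,7 already taken and all letters distinct, that pins O to 9, so O=9.
Step 9. [col 6: I + D ≡ N (mod 10)] in column 6 we have I+D≡N with carry-in 0; given I=7 and digits 0,1,2,3,4,6,7,9 already taken and all letters distinct, that pins N to 5 ⇒ N=5.
Step 10. [col 6: I + D ≡ N (mod 10)] column 6 reads I+D+carry(0)=N with I=7, N=5; with digits 0,1,2,3,4,5,6,7,9 already taken and all letters distinct, the only value for D is 8. So D=8.

Answer: D=8, I=7, M=2, N=5, O=9, Q=4, S=3, U=6, V=1, Y=0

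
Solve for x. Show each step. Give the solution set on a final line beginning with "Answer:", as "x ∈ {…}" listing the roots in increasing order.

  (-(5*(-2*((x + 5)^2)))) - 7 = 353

Step 1. [(-(5*(-2*((x + 5)^2)))) - 7 = 353] -7 is outermost — add 7 both sides ⇒ sub: -(5*(-2*((x + 5)^2))) = 360.
Step 2. [-(5*(-2*((x + 5)^2))) = 360] leading − — multiply by −1 ⇒ neg: 5*(-2*((x + 5)^2)) = -360.
Step 3. [5*(-2*((x + 5)^2)) = -360] LHS = 5·(…); ÷5 both sides, so div: -2*((x + 5)^2) = -72.
Step 4. [-2*((x + 5)^2) = -72] -2 out front; divide by -2 ⇒ div: (x + 5)^2 = 36.
Step 5. [(x + 5)^2 = 36] LHS squared, RHS 36 ≥ 0: apply √ (±), so sqrt: x + 5 = 6 or -6.
Step 6. [x + 5 = 6 or -6] +5 is outermost — subtract 5 both sides ⇒ sub: x = 1 or -11.

Answer: x ∈ {-11, 1}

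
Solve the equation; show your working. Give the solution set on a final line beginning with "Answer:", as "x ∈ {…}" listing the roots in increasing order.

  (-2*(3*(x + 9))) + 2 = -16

Step 1. [(-2*(3*(x + 9))) + 2 = -16] the outer +2 inverts by subtracting 2. So sub: -2*(3*(x + 9)) = -18.
Step 2. [-2*(3*(x + 9)) = -18] LHS = -2·(…); ÷-2 both sides, so div: 3*(x + 9) = 9.
Step 3. [3*(x + 9) = 9] 3 out front; divide by 3 ⇒ div: x + 9 = 3.
Step 4. [x + 9 = 3] +9 is outermost — subtract 9 both sides ⇒ sub: x = -6.

Answer: x ∈ {-6}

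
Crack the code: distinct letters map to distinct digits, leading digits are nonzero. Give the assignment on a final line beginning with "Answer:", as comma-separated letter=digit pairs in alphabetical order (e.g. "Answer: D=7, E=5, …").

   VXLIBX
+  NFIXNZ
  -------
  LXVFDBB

Step 1. [col 1: X + Z ≡ B (mod 10)] several values work for B in column 1 (X + Z ≡ B (mod 10), carry-in 0); try B=2, so B=2.
Step 2. [L] L is the leading digit of a 7-digit sum of two 6-digit numbers; the final carry is exactly 1 ⇒ L=1.
Step 3. [col 1: X + Z ≡ B (mod 10)] no forcing yet in column 1 (carry-in 0); Z=7 is free and consistent — try it. So Z=7.
Step 4. [col 1: X + Z ≡ B (mod 10)] in column 1 we have X+Z≡B with carry-in 0; given Z=7, B=2 and digits 1,2,7 already taken and all letters distinct, that pins X to 5. So X=5.
Step 5. [col 2: B + N ≡ B (mod 10)] in column 2 we have B+N≡B with carry-in 1; given B=2 and digits 1,2,5,7 already taken and all letters distinct, that pins N to 9, so N=9.
Step 6. [col 3: I + X ≡ D (mod 10)] D=4 is one option consistent with column 3 (I + X ≡ D (mod 10), carry-in 1) — take it, so D=4.
Step 7. [col 3: I + X ≡ D (mod 10)] column 3: given X=5, D=4, carry-in 1, and digits 1,2,4,5,7,9 already taken and all letters distinct, I+X≡D (mod 10) forces I=8. So I=8.
Step 8. [col 4: L + I ≡ F (mod 10)] column 4 reads L+I+carry(1)=F with L=1, I=8; with digits 1,2,4,5,7,8,9 already taken and all letters distinct, the only value for F is 0, so F=0.
Step 9. [col 5: X + F ≡ V (mod 10)] column 5: given X=5, F=0, carry-in 1, and digits 0,1,2,4,5,7,8,9 already taken and all letters distinct, X+F≡V (mod 10) forces V=6 ⇒ V=6.

Answer: B=2, D=4, F=0, I=8, L=1, N=9, V=6, X=5, Z=7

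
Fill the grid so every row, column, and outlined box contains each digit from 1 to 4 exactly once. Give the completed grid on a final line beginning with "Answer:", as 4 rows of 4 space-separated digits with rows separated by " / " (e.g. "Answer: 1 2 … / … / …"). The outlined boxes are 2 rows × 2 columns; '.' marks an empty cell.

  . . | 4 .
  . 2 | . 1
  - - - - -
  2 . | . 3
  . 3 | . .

Step 1. [r3c2∈{1,4}] across row 3, 4 lands solely at r3c2 ⇒ r3c2=4.
Step 2. [r4c1∈{1}] r4c1's peers cover all but 1, so r4c1=1.
Step 3. [r1c4∈{2}] only 2 remains possible at r1c4, so r1c4=2.
Step 4. [r2c1∈{3,4}] across row 2, 4 lands solely at r2c1 ⇒ r2c1=4.
Step 5. [r3c3∈{1}] r3c3's peers cover all but 1 ⇒ r3c3=1.
Step 6. [r4c3∈{2}] only 2 remains possible at r4c3. So r4c3=2.
Step 7. [r4c4∈{4}] r4c4 is down to just 4, so r4c4=4.
Step 8. [r1c2∈{1}] r1c2's peers cover all but 1 ⇒ r1c2=1.
Step 9. [r1c1∈{3}] r1c1 is down to just 3 ⇒ r1c1=3.
Step 10. [r2c3∈{3}] only 3 remains possible at r2c3, so r2c3=3.

Answer: 3 1 4 2 / 4 2 3 1 / 2 4 1 3 / 1 3 2 4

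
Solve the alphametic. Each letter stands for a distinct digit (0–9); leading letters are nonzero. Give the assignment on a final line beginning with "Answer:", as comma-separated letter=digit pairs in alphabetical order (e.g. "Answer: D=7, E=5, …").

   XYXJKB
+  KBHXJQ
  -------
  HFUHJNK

Step 1. [col 1: B + Q ≡ K (mod 10)] K=8 is one option consistent with column 1 (B + Q ≡ K (mod 10), carry-in 0) — take it. So K=8.
Step 2. [H] H is the leading digit of a 7-digit sum of two 6-digit numbers; the final carry is exactly 1, so H=1.
Step 3. [col 1: B + Q ≡ K (mod 10)] no forcing yet in column 1 (carry-in 0); Q=3 is free and consistent — try it ⇒ Q=3.
Step 4. [col 1: B + Q ≡ K (mod 10)] from column 1 (Q=3, K=8, carry-in 0, digits 1,3,8 already taken and all letters distinct): B must equal 5, so B=5.
Step 5. [col 2: K + J ≡ N (mod 10)] N=2 is one option consistent with column 2 (K + J ≡ N (mod 10), carry-in 0) — take it ⇒ N=2.
Step 6. [col 2: K + J ≡ N (mod 10)] in column 2 we have K+J≡N with carry-in 0; given K=8, N=2 and digits 1,2,3,5,8 already taken and all letters distinct, that pins J to 4, so J=4.
Step 7. [col 3: J + X ≡ J (mod 10)] from column 3 (J=4, carry-in 1, digits 1,2,3,4,5,8 already taken and all letters distinct): X must equal 9 ⇒ X=9.
Step 8. [col 5: Y + B ≡ U (mod 10)] from column 5 (B=5, carry-in 1, digits 1,2,3,4,5,8,9 already taken and all letters distinct): Y must equal 0 ⇒ Y=0.
Step 9. [col 5: Y + B ≡ U (mod 10)] in column 5 we have Y+B≡U with carry-in 1; given Y=0, B=5 and digits 0,1,2,3,4,5,8,9 already taken and all letters distinct, that pins U to 6 ⇒ U=6.
Step 10. [col 6: X + K ≡ F (mod 10)] column 6: given X=9, K=8, carry-in 0, and digits 0,1,2,3,4,5,6,8,9 already taken and all letters distinct, X+K≡F (mod 10) forces F=7 ⇒ F=7.

Answer: B=5, F=7, H=1, J=4, K=8, N=2, Q=3, U=6, X=9, Y=0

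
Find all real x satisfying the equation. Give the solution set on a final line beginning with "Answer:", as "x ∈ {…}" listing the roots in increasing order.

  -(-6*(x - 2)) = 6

Step 1. [-(-6*(x - 2)) = 6] flip signs both sides, so neg: -6*(x - 2) = -6.
Step 2. [-6*(x - 2) = -6] -6·(inner) — divide through by -6 ⇒ div: x - 2 = 1.
Step 3. [x - 2 = 1] the outer -2 inverts by adding 2 ⇒ sub: x = 3.

Answer: x ∈ {3}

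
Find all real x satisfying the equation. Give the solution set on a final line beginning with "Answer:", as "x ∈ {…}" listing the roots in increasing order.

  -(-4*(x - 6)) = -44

Step 1. [-(-4*(x - 6)) = -44] leading − — multiply by −1, so neg: -4*(x - 6) = 44.
Step 2. [-4*(x - 6) = 44] divide by the outer -4. So div: x - 6 = -11.
Step 3. [x - 6 = -11] add 6: x sits inside (… - 6), so sub: x = -5.

Answer: x ∈ {-5}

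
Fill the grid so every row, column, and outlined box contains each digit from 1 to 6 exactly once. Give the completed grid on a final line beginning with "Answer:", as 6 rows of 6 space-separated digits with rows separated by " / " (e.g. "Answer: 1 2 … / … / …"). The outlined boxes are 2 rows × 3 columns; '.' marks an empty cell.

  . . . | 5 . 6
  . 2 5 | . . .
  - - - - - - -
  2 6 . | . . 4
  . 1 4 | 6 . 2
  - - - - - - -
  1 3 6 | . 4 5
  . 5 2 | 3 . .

Step 1. [r2c6∈{1,3}] r2c6 is the only open cell in col 6 admitting 3. So r2c6=3.
Step 2. [r2c5∈{1}] r2c5 has the single candidate 1 ⇒ r2c5=1.
Step 3. [r3c3∈{3}] r3c3 is down to just 3, so r3c3=3.
Step 4. [r6c1∈{4}] r6c1 is down to just 4 ⇒ r6c1=4.
Step 5. [r3c5∈{5}] r3c5 has the single candidate 5. So r3c5=5.
Step 6. [r6c6∈{1}] r6c6's peers cover all but 1. So r6c6=1.
Step 7. [r1c1∈{3}] r1c1 has the single candidate 3. So r1c1=3.
Step 8. [r2c1∈{6}] only 6 remains possible at r2c1, so r2c1=6.
Step 9. [r1c2∈{4}] r1c2 is down to just 4 ⇒ r1c2=4.
Step 10. [r6c5∈{6}] r6c5 has the single candidate 6 ⇒ r6c5=6.
Step 11. [r1c5∈{2}] nothing but 2 survives at r1c5, so r1c5=2.
Step 12. [r4c1∈{5}] r4c1 is down to just 5 ⇒ r4c1=5.
Step 13. [r4c5∈{3}] only 3 remains possible at r4c5. So r4c5=3.
Step 14. [r3c4∈{1}] r3c4's peers cover all but 1 ⇒ r3c4=1.
Step 15. [r2c4∈{4}] only 4 remains possible at r2c4, so r2c4=4.
Step 16. [r5c4∈{2}] nothing but 2 survives at r5c4, so r5c4=2.
Step 17. [r1c3∈{1}] r1c3 has the single candidate 1 ⇒ r1c3=1.

Answer: 3 4 1 5 2 6 / 6 2 5 4 1 3 / 2 6 3 1 5 4 / 5 1 4 6 3 2 / 1 3 6 2 4 5 / 4 5 2 3 6 1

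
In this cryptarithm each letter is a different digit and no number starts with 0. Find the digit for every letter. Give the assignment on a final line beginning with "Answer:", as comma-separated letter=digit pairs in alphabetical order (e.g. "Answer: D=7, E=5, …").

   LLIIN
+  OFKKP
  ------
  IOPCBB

Step 1. [col 1: N + P ≡ B (mod 10)] column 1 (N + P ≡ B (mod 10), carry-in 0) doesn't pin N yet; pick N=8 and continue, so N=8.
Step 2. [I] the sum has 6 digits but both addends have 5; that extra leading digit I is the final carry, namely 1 ⇒ I=1.
Step 3. [col 1: N + P ≡ B (mod 10)] no forcing yet in column 1 (carry-in 0); B=4 is free and consistent — try it, so B=4.
Step 4. [col 1: N + P ≡ B (mod 10)] column 1: given N=8, B=4, carry-in 0, and digits 1,4,8 already taken and all letters distinct, N+P≡B (mod 10) forces P=6 ⇒ P=6.
Step 5. [col 2: I + K ≡ B (mod 10)] from column 2 (I=1, B=4, carry-in 1, digits 1,4,6,8 already taken and all letters distinct): K must equal 2, so K=2.
Step 6. [col 3: I + K ≡ C (mod 10)] in column 3 we have I+K≡C with carry-in 0; given I=1, K=2 and digits 1,2,4,6,8 already taken and all letters distinct, that pins C to 3. So C=3.
Step 7. [col 4: L + F ≡ P (mod 10)] no forcing yet in column 4 (carry-in 0); F=7 is free and consistent — try it, so F=7.
Step 8. [col 4: L + F ≡ P (mod 10)] column 4 reads L+F+carry(0)=P with F=7, P=6; with digits 1,2,3,4,6,7,8 already taken and all letters distinct, the only value for L is 9. So L=9.
Step 9. [col 5: L + O ≡ O (mod 10)] column 5 (L + O ≡ O (mod 10), carry-in 1) doesn't pin O yet; pick O=5 and continue ⇒ O=5.

Answer: B=4, C=3, F=7, I=1, K=2, L=9, N=8, O=5, P=6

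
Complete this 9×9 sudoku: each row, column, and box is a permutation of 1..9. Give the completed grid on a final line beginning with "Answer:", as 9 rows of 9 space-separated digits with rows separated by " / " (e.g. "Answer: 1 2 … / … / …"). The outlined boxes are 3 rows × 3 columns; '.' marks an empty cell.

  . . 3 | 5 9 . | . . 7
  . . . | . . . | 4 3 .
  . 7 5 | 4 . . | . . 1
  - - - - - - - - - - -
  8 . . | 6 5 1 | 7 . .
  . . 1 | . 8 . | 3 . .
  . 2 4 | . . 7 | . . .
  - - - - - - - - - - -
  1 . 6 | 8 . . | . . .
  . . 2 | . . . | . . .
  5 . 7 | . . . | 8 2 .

Step 1. [r2c9∈{2,5,6,8,9}] row 2 places 5 nowhere but r2c9. So r2c9=5.
Step 2. [r5c6∈{2,4,9}] r5c6 is the only open cell in box 5 admitting 4. So r5c6=4.
Step 3. [r4c3∈{9}] r4c3 is down to just 9. So r4c3=9.
Step 4. [r6c5∈{3}] r6c5 has the single candidate 3, so r6c5=3.
Step 5. [r6c1∈{6}] nothing but 6 survives at r6c1, so r6c1=6.
Step 6. [r8c1∈{3,4,9}] r8c1 is the only open cell in col 1 admitting 3, so r8c1=3.
Step 7. [r6c4∈{9}] r6c4 is down to just 9. So r6c4=9.
Step 8. [r3c6∈{2,3,6,8}] r3c6 is the only open cell in row 3 admitting 3. So r3c6=3.
Step 9. [r8c2∈{4,8,9}] 8 has one home in row 8: r8c2 ⇒ r8c2=8.
Step 10. [r3c8∈{6,8,9}] r3c8 is the only open cell in row 3 admitting 8, so r3c8=8.
Step 11. [r1c8∈{6}] r1c8's peers cover all but 6. So r1c8=6.
Step 12. [r8c7∈{1,5,6,9}] in col 7, 6 fits only at r8c7. So r8c7=6.
Step 13. [r8c8∈{1,4,5,7,9}] 1 has one home in box 9: r8c8. So r8c8=1.
Step 14. [r2c2∈{1,6,9}] col 2 places 6 nowhere but r2c2 ⇒ r2c2=6.
Step 15. [r7c8∈{4,5,7,9}] r7c8 is the only open cell in col 8 admitting 7, so r7c8=7.
Step 16. [r3c7∈{2,9}] box 3 places 9 nowhere but r3c7, so r3c7=9.
Step 17. [r3c1∈{2}] r3c1 has the single candidate 2 ⇒ r3c1=2.
Step 18. [r7c9∈{3,4,9}] r7c9 is the only open cell in row 7 admitting 3. So r7c9=3.
Step 19. [r6c8∈{5}] r6c8 has the single candidate 5, so r6c8=5.
Step 20. [r1c6∈{2,8}] row 1 places 8 nowhere but r1c6, so r1c6=8.
Step 21. [r2c6∈{2}] only 2 remains possible at r2c6, so r2c6=2.
Step 22. [r8c4∈{7}] r8c4 is down to just 7 ⇒ r8c4=7.
Step 23. [r8c5∈{4}] r8c5's peers cover all but 4 ⇒ r8c5=4.
Step 24. [r9c9∈{4,9}] box 9 places 4 nowhere but r9c9, so r9c9=4.
Step 25. [r8c6∈{5,9}] across row 8, 5 lands solely at r8c6 ⇒ r8c6=5.
Step 26. [r5c9∈{2,6,9}] 6 has one home in row 5: r5c9 ⇒ r5c9=6.
Step 27. [r7c2∈{4,9}] 4 has one home in row 7: r7c2 ⇒ r7c2=4.
Step 28. [r9c6∈{6,9}] r9c6 is the only open cell in col 6 admitting 6, so r9c6=6.
Step 29. [r2c4∈{1}] r2c4 has the single candidate 1. So r2c4=1.
Step 30. [r9c4∈{3}] r9c4's peers cover all but 3, so r9c4=3.
Step 31. [r4c9∈{2}] r4c9's peers cover all but 2. So r4c9=2.
Step 32. [r9c5∈{1}] only 1 remains possible at r9c5, so r9c5=1.
Step 33. [r5c8∈{9}] r5c8 has the single candidate 9, so r5c8=9.
Step 34. [r4c2∈{3}] only 3 remains possible at r4c2 ⇒ r4c2=3.
Step 35. [r2c5∈{7}] nothing but 7 survives at r2c5. So r2c5=7.
Step 36. [r7c6∈{9}] nothing but 9 survives at r7c6 ⇒ r7c6=9.
Step 37. [r5c4∈{2}] r5c4's peers cover all but 2 ⇒ r5c4=2.
Step 38. [r4c8∈{4}] r4c8 is down to just 4 ⇒ r4c8=4.
Step 39. [r6c7∈{1}] r6c7's peers cover all but 1. So r6c7=1.
Step 40. [r5c2∈{5}] r5c2 has the single candidate 5. So r5c2=5.
Step 41. [r1c7∈{2}] r1c7 has the single candidate 2, so r1c7=2.
Step 42. [r3c5∈{6}] r3c5's peers cover all but 6 ⇒ r3c5=6.
Step 43. [r7c7∈{5}] r7c7's peers cover all but 5 ⇒ r7c7=5.
Step 44. [r6c9∈{8}] r6c9 is down to just 8 ⇒ r6c9=8.
Step 45. [r9c2∈{9}] r9c2 has the single candidate 9. So r9c2=9.
Step 46. [r5c1∈{7}] r5c1 is down to just 7 ⇒ r5c1=7.
Step 47. [r7c5∈{2}] r7c5's peers cover all but 2. So r7c5=2.
Step 48. [r1c2∈{1}] r1c2 is down to just 1 ⇒ r1c2=1.
Step 49. [r1c1∈{4}] r1c1's peers cover all but 4. So r1c1=4.
Step 50. [r2c3∈{8}] only 8 remains possible at r2c3. So r2c3=8.
Step 51. [r2c1∈{9}] r2c1's peers cover all but 9, so r2c1=9.
Step 52. [r8c9∈{9}] r8c9 is down to just 9. So r8c9=9.

Answer: 4 1 3 5 9 8 2 6 7 / 9 6 8 1 7 2 4 3 5 / 2 7 5 4 6 3 9 8 1 / 8 3 9 6 5 1 7 4 2 / 7 5 1 2 8 4 3 9 6 / 6 2 4 9 3 7 1 5 8 / 1 4 6 8 2 9 5 7 3 / 3 8 2 7 4 5 6 1 9 / 5 9 7 3 1 6 8 2 4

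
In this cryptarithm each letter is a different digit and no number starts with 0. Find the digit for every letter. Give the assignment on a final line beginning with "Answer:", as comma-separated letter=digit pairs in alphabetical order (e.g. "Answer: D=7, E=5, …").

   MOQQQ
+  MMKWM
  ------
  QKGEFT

Step 1. [col 1: Q + M ≡ T (mod 10)] column 1 (Q + M ≡ T (mod 10), carry-in 0) doesn't pin Q yet; pick Q=1 and continue ⇒ Q=1.
Step 2. [col 1: Q + M ≡ T (mod 10)] several values work for M in column 1 (Q + M ≡ T (mod 10), carry-in 0); try M=6, so M=6.
Step 3. [col 1: Q + M ≡ T (mod 10)] in column 1 we have Q+M≡T with carry-in 0; given Q=1, M=6 and digits 1,6 already taken and all letters distinct, that pins T to 7, so T=7.
Step 4. [col 2: Q + W ≡ F (mod 10)] no forcing yet in column 2 (carry-in 0); F=0 is free and consistent — try it. So F=0.
Step 5. [col 2: Q + W ≡ F (mod 10)] from column 2 (Q=1, F=0, carry-in 0, digits 0,1,6,7 already taken and all letters distinct): W must equal 9, so W=9.
Step 6. [col 3: Q + K ≡ E (mod 10)] no forcing yet in column 3 (carry-in 1); E=5 is free and consistent — try it, so E=5.
Step 7. [col 3: Q + K ≡ E (mod 10)] column 3: given Q=1, E=5, carry-in 1, and digits 0,1,5,6,7,9 already taken and all letters distinct, Q+K≡E (mod 10) forces K=3 ⇒ K=3.
Step 8. [col 4: O + M ≡ G (mod 10)] G=4 is one option consistent with column 4 (O + M ≡ G (mod 10), carry-in 0) — take it, so G=4.
Step 9. [col 4: O + M ≡ G (mod 10)] from column 4 (M=6, G=4, carry-in 0, digits 0,1,3,4,5,6,7,9 already taken and all letters distinct): O must equal 8, so O=8.

Answer: E=5, F=0, G=4, K=3, M=6, O=8, Q=1, T=7, W=9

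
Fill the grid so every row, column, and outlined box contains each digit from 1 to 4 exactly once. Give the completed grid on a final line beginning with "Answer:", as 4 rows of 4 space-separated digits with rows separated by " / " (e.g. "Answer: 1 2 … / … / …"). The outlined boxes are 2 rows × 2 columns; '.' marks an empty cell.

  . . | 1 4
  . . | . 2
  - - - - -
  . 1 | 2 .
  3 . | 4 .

Step 1. [r1c2∈{2,3}] 3 has one home in row 1: r1c2, so r1c2=3.
Step 2. [r2c2∈{4}] r2c2 has the single candidate 4 ⇒ r2c2=4.
Step 3. [r2c1∈{1}] r2c1 is down to just 1 ⇒ r2c1=1.
Step 4. [r3c4∈{3}] only 3 remains possible at r3c4, so r3c4=3.
Step 5. [r4c4∈{1}] r4c4 has the single candidate 1. So r4c4=1.
Step 6. [r1c1∈{2}] r1c1 is down to just 2 ⇒ r1c1=2.
Step 7. [r3c1∈{4}] r3c1 is down to just 4 ⇒ r3c1=4.
Step 8. [r2c3∈{3}] r2c3 is down to just 3 ⇒ r2c3=3.
Step 9. [r4c2∈{2}] r4c2 is down to just 2 ⇒ r4c2=2.

Answer: 2 3 1 4 / 1 4 3 2 / 4 1 2 3 / 3 2 4 1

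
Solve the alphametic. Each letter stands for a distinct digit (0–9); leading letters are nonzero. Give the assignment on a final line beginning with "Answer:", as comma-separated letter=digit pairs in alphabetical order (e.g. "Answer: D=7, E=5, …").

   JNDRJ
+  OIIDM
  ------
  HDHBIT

Step 1. [col 1: J + M ≡ T (mod 10)] several values work for T in column 1 (J + M ≡ T (mod 10), carry-in 0); try T=6. So T=6.
Step 2. [col 1: J + M ≡ T (mod 10)] J=7 is one option consistent with column 1 (J + M ≡ T (mod 10), carry-in 0) — take it ⇒ J=7.
Step 3. [H] the sum has 6 digits but both addends have 5; that extra leading digit H is the final carry, namely 1, so H=1.
Step 4. [col 1: J + M ≡ T (mod 10)] column 1 reads J+M+carry(0)=T with J=7, T=6; with digits 1,6,7 already taken and all letters distinct, the only value for M is 9. So M=9.
Step 5. [col 2: R + D ≡ I (mod 10)] several values work for D in column 2 (R + D ≡ I (mod 10), carry-in 1); try D=2, so D=2.
Step 6. [col 2: R + D ≡ I (mod 10)] column 2 (R + D ≡ I (mod 10), carry-in 1) doesn't pin I yet; pick I=3 and continue, so I=3.
Step 7. [col 2: R + D ≡ I (mod 10)] column 2: given D=2, I=3, carry-in 1, and digits 1,2,3,6,7,9 already taken and all letters distinct, R+D≡I (mod 10) forces R=0, so R=0.
Step 8. [col 3: D + I ≡ B (mod 10)] column 3 reads D+I+carry(0)=B with D=2, I=3; with digits 0,1,2,3,6,7,9 already taken and all letters distinct, the only value for B is 5 ⇒ B=5.
Step 9. [col 4: N + I ≡ H (mod 10)] column 4: given I=3, H=1, carry-in 0, and digits 0,1,2,3,5,6,7,9 already taken and all letters distinct, N+I≡H (mod 10) forces N=8, so N=8.
Step 10. [col 5: J + O ≡ D (mod 10)] from column 5 (J=7, D=2, carry-in 1, digits 0,1,2,3,5,6,7,8,9 already taken and all letters distinct): O must equal 4, so O=4.

Answer: B=5, D=2, H=1, I=3, J=7, M=9, N=8, O=4, R=0, T=6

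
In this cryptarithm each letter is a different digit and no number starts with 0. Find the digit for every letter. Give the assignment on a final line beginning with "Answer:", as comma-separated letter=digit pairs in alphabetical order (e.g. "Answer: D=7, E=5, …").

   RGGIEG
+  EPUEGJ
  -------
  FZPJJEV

Step 1. [col 1: G + J ≡ V (mod 10)] column 1 (G + J ≡ V (mod 10), carry-in 0) doesn't pin G yet; pick G=9 and continue. So G=9.
Step 2. [col 1: G + J ≡ V (mod 10)] column 1 (G + J ≡ V (mod 10), carry-in 0) doesn't pin V yet; pick V=6 and continue. So V=6.
Step 3. [F] the sum has 7 digits but both addends have 6; that extra leading digit F is the final carry, namely 1 ⇒ F=1.
Step 4. [col 1: G + J ≡ V (mod 10)] column 1 reads G+J+carry(0)=V with G=9, V=6; with digits 1,6,9 already taken and all letters distinct, the only value for J is 7 ⇒ J=7.
Step 5. [col 2: E + G ≡ E (mod 10)] no forcing yet in column 2 (carry-in 1); E=4 is free and consistent — try it, so E=4.
Step 6. [col 3: I + E ≡ J (mod 10)] from column 3 (E=4, J=7, carry-in 1, digits 1,4,6,7,9 already taken and all letters distinct): I must equal 2, so I=2.
Step 7. [col 4: G + U ≡ J (mod 10)] in column 4 we have G+U≡J with carry-in 0; given G=9, J=7 and digits 1,2,4,6,7,9 already taken and all letters distinct, that pins U to 8, so U=8.
Step 8. [col 5: G + P ≡ P (mod 10)] no forcing yet in column 5 (carry-in 1); P=3 is free and consistent — try it ⇒ P=3.
Step 9. [col 6: R + E ≡ Z (mod 10)] R=5 is one option consistent with column 6 (R + E ≡ Z (mod 10), carry-in 1) — take it ⇒ R=5.
Step 10. [col 6: R + E ≡ Z (mod 10)] in column 6 we have R+E≡Z with carry-in 1; given R=5, E=4 and digits 1,2,3,4,5,6,7,8,9 already taken and all letters distinct, that pins Z to 0. So Z=0.

Answer: E=4, F=1, G=9, I=2, J=7, P=3, R=5, U=8, V=6, Z=0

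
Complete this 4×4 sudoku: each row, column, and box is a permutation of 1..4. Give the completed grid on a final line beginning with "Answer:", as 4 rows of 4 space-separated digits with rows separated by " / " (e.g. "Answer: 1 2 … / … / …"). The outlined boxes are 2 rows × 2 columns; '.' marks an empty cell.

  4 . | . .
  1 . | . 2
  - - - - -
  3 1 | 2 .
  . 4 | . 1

Step 1. [r1c4∈{3}] nothing but 3 survives at r1c4 ⇒ r1c4=3.
Step 2. [r4c1∈{2}] nothing but 2 survives at r4c1, so r4c1=2.
Step 3. [r2c2∈{3}] only 3 remains possible at r2c2, so r2c2=3.
Step 4. [r1c2∈{2}] r1c2 has the single candidate 2. So r1c2=2.
Step 5. [r4c3∈{3}] r4c3's peers cover all but 3 ⇒ r4c3=3.
Step 6. [r3c4∈{4}] nothing but 4 survives at r3c4. So r3c4=4.
Step 7. [r2c3∈{4}] r2c3's peers cover all but 4. So r2c3=4.
Step 8. [r1c3∈{1}] nothing but 1 survives at r1c3 ⇒ r1c3=1.

Answer: 4 2 1 3 / 1 3 4 2 / 3 1 2 4 / 2 4 3 1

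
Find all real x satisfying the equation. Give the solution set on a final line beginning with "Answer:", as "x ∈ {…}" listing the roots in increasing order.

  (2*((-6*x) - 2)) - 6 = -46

Step 1. [(2*((-6*x) - 2)) - 6 = -46] 6 comes off first (add 6) ⇒ sub: 2*((-6*x) - 2) = -40.
Step 2. [2*((-6*x) - 2) = -40] 2·(inner) — divide through by 2, so div: (-6*x) - 2 = -20.
Step 3. [(-6*x) - 2 = -20] add 2: x sits inside (… - 2). So sub: -6*x = -18.
Step 4. [-6*x = -18] leading coefficient -6: divide by -6. So div: x = 3.

Answer: x ∈ {3}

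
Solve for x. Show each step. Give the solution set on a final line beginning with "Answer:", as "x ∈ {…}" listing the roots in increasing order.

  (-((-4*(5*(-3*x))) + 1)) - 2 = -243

Step 1. [(-((-4*(5*(-3*x))) + 1)) - 2 = -243] add 2: x sits inside (… - 2), so sub: -((-4*(5*(-3*x))) + 1) = -241.
Step 2. [-((-4*(5*(-3*x))) + 1) = -241] leading − — multiply by −1 ⇒ neg: (-4*(5*(-3*x))) + 1 = 241.
Step 3. [(-4*(5*(-3*x))) + 1 = 241] peel the +1: subtract 1 from each side. So sub: -4*(5*(-3*x)) = 240.
Step 4. [-4*(5*(-3*x)) = 240] divide by the outer -4, so div: 5*(-3*x) = -60.
Step 5. [5*(-3*x) = -60] 5·(inner) — divide through by 5 ⇒ div: -3*x = -12.
Step 6. [-3*x = -12] -3·(inner) — divide through by -3, so div: x = 4.

Answer: x ∈ {4}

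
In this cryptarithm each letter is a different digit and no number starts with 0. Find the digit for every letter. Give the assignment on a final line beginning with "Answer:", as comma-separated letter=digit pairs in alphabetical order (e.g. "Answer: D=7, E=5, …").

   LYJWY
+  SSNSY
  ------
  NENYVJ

Step 1. [N] N is the leading digit of a 6-digit sum of two 5-digit numbers; the final carry is exactly 1 ⇒ N=1.
Step 2. [col 1: Y + Y ≡ J (mod 10)] several values work for J in column 1 (Y + Y ≡ J (mod 10), carry-in 0); try J=8. So J=8.
Step 3. [col 1: Y + Y ≡ J (mod 10)] column 1 (Y + Y ≡ J (mod 10), carry-in 0) doesn't pin Y yet; pick Y=9 and continue. So Y=9.
Step 4. [col 2: W + S ≡ V (mod 10)] W=3 is one option consistent with column 2 (W + S ≡ V (mod 10), carry-in 1) — take it. So W=3.
Step 5. [col 2: W + S ≡ V (mod 10)] column 2 (W + S ≡ V (mod 10), carry-in 1) doesn't pin S yet; pick S=2 and continue, so S=2.
Step 6. [col 2: W + S ≡ V (mod 10)] from column 2 (W=3, S=2, carry-in 1, digits 1,2,3,8,9 already taken and all letters distinct): V must equal 6 ⇒ V=6.
Step 7. [col 5: L + S ≡ E (mod 10)] column 5 (L + S ≡ E (mod 10), carry-in 1) doesn't pin E yet; pick E=0 and continue ⇒ E=0.
Step 8. [col 5: L + S ≡ E (mod 10)] column 5 reads L+S+carry(1)=E with S=2, E=0; with digits 0,1,2,3,6,8,9 already taken and all letters distinct, the only value for L is 7, so L=7.

Answer: E=0, J=8, L=7, N=1, S=2, V=6, W=3, Y=9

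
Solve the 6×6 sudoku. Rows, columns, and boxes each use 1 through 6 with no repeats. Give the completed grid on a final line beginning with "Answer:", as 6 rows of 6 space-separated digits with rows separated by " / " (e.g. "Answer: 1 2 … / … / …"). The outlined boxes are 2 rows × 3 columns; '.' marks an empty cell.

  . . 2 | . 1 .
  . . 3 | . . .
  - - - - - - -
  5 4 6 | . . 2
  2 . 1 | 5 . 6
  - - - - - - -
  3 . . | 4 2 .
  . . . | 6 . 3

Step 1. [r2c5∈{4,5,6}] 6 has one home in col 5: r2c5. So r2c5=6.
Step 2. [r5c3∈{5}] r5c3 is down to just 5, so r5c3=5.
Step 3. [r5c2∈{1,6}] r5c2 is the only open cell in row 5 admitting 6, so r5c2=6.
Step 4. [r3c5∈{3}] only 3 remains possible at r3c5. So r3c5=3.
Step 5. [r1c2∈{5}] r1c2 is down to just 5 ⇒ r1c2=5.
Step 6. [r1c6∈{4}] r1c6 is down to just 4 ⇒ r1c6=4.
Step 7. [r2c2∈{1}] nothing but 1 survives at r2c2 ⇒ r2c2=1.
Step 8. [r2c1∈{4}] r2c1 is down to just 4 ⇒ r2c1=4.
Step 9. [r4c2∈{3}] r4c2's peers cover all but 3, so r4c2=3.
Step 10. [r4c5∈{4}] only 4 remains possible at r4c5, so r4c5=4.
Step 11. [r1c4∈{3}] r1c4 is down to just 3, so r1c4=3.
Step 12. [r6c1∈{1}] nothing but 1 survives at r6c1. So r6c1=1.
Step 13. [r6c3∈{4}] nothing but 4 survives at r6c3, so r6c3=4.
Step 14. [r1c1∈{6}] nothing but 6 survives at r1c1, so r1c1=6.
Step 15. [r3c4∈{1}] r3c4's peers cover all but 1, so r3c4=1.
Step 16. [r2c4∈{2}] r2c4 has the single candidate 2. So r2c4=2.
Step 17. [r6c2∈{2}] nothing but 2 survives at r6c2, so r6c2=2.
Step 18. [r2c6∈{5}] nothing but 5 survives at r2c6, so r2c6=5.
Step 19. [r6c5∈{5}] r6c5's peers cover all but 5. So r6c5=5.
Step 20. [r5c6∈{1}] r5c6's peers cover all but 1, so r5c6=1.

Answer: 6 5 2 3 1 4 / 4 1 3 2 6 5 / 5 4 6 1 3 2 / 2 3 1 5 4 6 / 3 6 5 4 2 1 / 1 2 4 6 5 3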